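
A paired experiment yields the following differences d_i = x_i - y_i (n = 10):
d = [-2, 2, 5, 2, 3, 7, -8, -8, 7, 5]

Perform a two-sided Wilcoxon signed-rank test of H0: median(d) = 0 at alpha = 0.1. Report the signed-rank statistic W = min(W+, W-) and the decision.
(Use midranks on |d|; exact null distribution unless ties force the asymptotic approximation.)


Step 1: Drop any zero differences (none here) and take |d_i|.
|d| = [2, 2, 5, 2, 3, 7, 8, 8, 7, 5]
Step 2: Midrank |d_i| (ties get averaged ranks).
ranks: |2|->2, |2|->2, |5|->5.5, |2|->2, |3|->4, |7|->7.5, |8|->9.5, |8|->9.5, |7|->7.5, |5|->5.5
Step 3: Attach original signs; sum ranks with positive sign and with negative sign.
W+ = 2 + 5.5 + 2 + 4 + 7.5 + 7.5 + 5.5 = 34
W- = 2 + 9.5 + 9.5 = 21
(Check: W+ + W- = 55 should equal n(n+1)/2 = 55.)
Step 4: Test statistic W = min(W+, W-) = 21.
Step 5: Ties in |d|, so use the tie-corrected normal approximation.
        E[W] = n(n+1)/4 = 10*11/4 = 27.5.
        Tie groups: |d|=2 (t=3), |d|=5 (t=2), |d|=7 (t=2), |d|=8 (t=2); sum(t^3 - t) = 42.
        Var[W] = n(n+1)(2n+1)/24 - sum(t^3-t)/48 = 2310/24 - 42/48 = 95.375.
        z = (W - E[W]) / sqrt(Var[W]) = (21 - 27.5) / 9.7660 = -0.6656.
        Two-sided p = 2*Phi(z) = 0.505684.
Step 6: alpha = 0.1. fail to reject H0.

W+ = 34, W- = 21, W = min = 21, p = 0.505684, fail to reject H0.


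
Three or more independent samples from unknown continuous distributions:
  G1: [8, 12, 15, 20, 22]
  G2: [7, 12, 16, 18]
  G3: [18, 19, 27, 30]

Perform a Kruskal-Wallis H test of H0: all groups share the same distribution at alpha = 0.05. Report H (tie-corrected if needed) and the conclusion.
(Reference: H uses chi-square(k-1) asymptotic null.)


Step 1: Combine all N = 13 observations and assign midranks.
sorted (value, group, rank): (7,G2,1), (8,G1,2), (12,G1,3.5), (12,G2,3.5), (15,G1,5), (16,G2,6), (18,G2,7.5), (18,G3,7.5), (19,G3,9), (20,G1,10), (22,G1,11), (27,G3,12), (30,G3,13)
Step 2: Sum ranks within each group.
R_1 = 31.5 (n_1 = 5)
R_2 = 18 (n_2 = 4)
R_3 = 41.5 (n_3 = 4)
Step 3: H = 12/(N(N+1)) * sum(R_i^2/n_i) - 3(N+1)
     = 12/(13*14) * (31.5^2/5 + 18^2/4 + 41.5^2/4) - 3*14
     = 0.065934 * 710.013 - 42
     = 4.814011.
Step 4: Ties present; correction factor C = 1 - 12/(13^3 - 13) = 0.994505. Corrected H = 4.814011 / 0.994505 = 4.840608.
Step 5: Under H0, H ~ chi^2(2); p-value = 0.088895.
Step 6: alpha = 0.05. fail to reject H0.

H = 4.8406, df = 2, p = 0.088895, fail to reject H0.


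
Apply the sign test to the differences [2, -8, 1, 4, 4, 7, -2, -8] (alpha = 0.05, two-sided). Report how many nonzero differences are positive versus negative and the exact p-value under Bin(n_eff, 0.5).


Step 1: Discard zero differences. Original n = 8; n_eff = number of nonzero differences = 8.
Nonzero differences (with sign): +2, -8, +1, +4, +4, +7, -2, -8
Step 2: Count signs: positive = 5, negative = 3.
Step 3: Under H0: P(positive) = 0.5, so the number of positives S ~ Bin(8, 0.5).
Step 4: Two-sided exact p-value = sum of Bin(8,0.5) probabilities at or below the observed probability = 0.726562.
Step 5: alpha = 0.05. fail to reject H0.

n_eff = 8, pos = 5, neg = 3, p = 0.726562, fail to reject H0.


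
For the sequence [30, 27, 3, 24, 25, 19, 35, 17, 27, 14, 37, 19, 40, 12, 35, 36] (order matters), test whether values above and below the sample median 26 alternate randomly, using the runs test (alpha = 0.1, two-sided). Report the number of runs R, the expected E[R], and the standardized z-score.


Step 1: Compute median = 26; label A = above, B = below.
Labels in order: AABBBBABABABABAA  (n_A = 8, n_B = 8)
Step 2: Count runs R = 11.
Step 3: Under H0 (random ordering), E[R] = 2*n_A*n_B/(n_A+n_B) + 1 = 2*8*8/16 + 1 = 9.0000.
        Var[R] = 2*n_A*n_B*(2*n_A*n_B - n_A - n_B) / ((n_A+n_B)^2 * (n_A+n_B-1)) = 14336/3840 = 3.7333.
        SD[R] = 1.9322.
Step 4: Continuity-corrected z = (R - 0.5 - E[R]) / SD[R] = (11 - 0.5 - 9.0000) / 1.9322 = 0.7763.
Step 5: Two-sided p-value via normal approximation = 2*(1 - Phi(|z|)) = 0.437558.
Step 6: alpha = 0.1. fail to reject H0.

R = 11, z = 0.7763, p = 0.437558, fail to reject H0.


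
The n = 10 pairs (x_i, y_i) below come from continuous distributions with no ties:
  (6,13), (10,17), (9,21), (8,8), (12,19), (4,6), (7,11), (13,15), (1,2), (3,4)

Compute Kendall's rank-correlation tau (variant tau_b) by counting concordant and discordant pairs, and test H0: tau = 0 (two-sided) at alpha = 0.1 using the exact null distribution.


Step 1: Enumerate the 45 unordered pairs (i,j) with i<j and classify each by sign(x_j-x_i) * sign(y_j-y_i).
  (1,2):dx=+4,dy=+4->C; (1,3):dx=+3,dy=+8->C; (1,4):dx=+2,dy=-5->D; (1,5):dx=+6,dy=+6->C
  (1,6):dx=-2,dy=-7->C; (1,7):dx=+1,dy=-2->D; (1,8):dx=+7,dy=+2->C; (1,9):dx=-5,dy=-11->C
  (1,10):dx=-3,dy=-9->C; (2,3):dx=-1,dy=+4->D; (2,4):dx=-2,dy=-9->C; (2,5):dx=+2,dy=+2->C
  (2,6):dx=-6,dy=-11->C; (2,7):dx=-3,dy=-6->C; (2,8):dx=+3,dy=-2->D; (2,9):dx=-9,dy=-15->C
  (2,10):dx=-7,dy=-13->C; (3,4):dx=-1,dy=-13->C; (3,5):dx=+3,dy=-2->D; (3,6):dx=-5,dy=-15->C
  (3,7):dx=-2,dy=-10->C; (3,8):dx=+4,dy=-6->D; (3,9):dx=-8,dy=-19->C; (3,10):dx=-6,dy=-17->C
  (4,5):dx=+4,dy=+11->C; (4,6):dx=-4,dy=-2->C; (4,7):dx=-1,dy=+3->D; (4,8):dx=+5,dy=+7->C
  (4,9):dx=-7,dy=-6->C; (4,10):dx=-5,dy=-4->C; (5,6):dx=-8,dy=-13->C; (5,7):dx=-5,dy=-8->C
  (5,8):dx=+1,dy=-4->D; (5,9):dx=-11,dy=-17->C; (5,10):dx=-9,dy=-15->C; (6,7):dx=+3,dy=+5->C
  (6,8):dx=+9,dy=+9->C; (6,9):dx=-3,dy=-4->C; (6,10):dx=-1,dy=-2->C; (7,8):dx=+6,dy=+4->C
  (7,9):dx=-6,dy=-9->C; (7,10):dx=-4,dy=-7->C; (8,9):dx=-12,dy=-13->C; (8,10):dx=-10,dy=-11->C
  (9,10):dx=+2,dy=+2->C
Step 2: C = 37, D = 8, total pairs = 45.
Step 3: tau = (C - D)/(n(n-1)/2) = (37 - 8)/45 = 0.644444.
Step 4: Exact two-sided p-value (enumerate n! = 3628800 permutations of y under H0): p = 0.009148.
Step 5: alpha = 0.1. reject H0.

tau_b = 0.6444 (C=37, D=8), p = 0.009148, reject H0.


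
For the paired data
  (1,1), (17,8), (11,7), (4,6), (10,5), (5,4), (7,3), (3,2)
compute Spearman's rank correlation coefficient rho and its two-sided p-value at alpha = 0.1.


Step 1: Rank x and y separately (midranks; no ties here).
rank(x): 1->1, 17->8, 11->7, 4->3, 10->6, 5->4, 7->5, 3->2
rank(y): 1->1, 8->8, 7->7, 6->6, 5->5, 4->4, 3->3, 2->2
Step 2: d_i = R_x(i) - R_y(i); compute d_i^2.
  (1-1)^2=0, (8-8)^2=0, (7-7)^2=0, (3-6)^2=9, (6-5)^2=1, (4-4)^2=0, (5-3)^2=4, (2-2)^2=0
sum(d^2) = 14.
Step 3: rho = 1 - 6*14 / (8*(8^2 - 1)) = 1 - 84/504 = 0.833333.
Step 4: Under H0, t = rho * sqrt((n-2)/(1-rho^2)) = 3.6927 ~ t(6).
Step 5: Two-sided p-value from the t-distribution with 6 df = 0.010176.
Step 6: alpha = 0.1. reject H0.

rho = 0.8333, p = 0.010176, reject H0 at alpha = 0.1.


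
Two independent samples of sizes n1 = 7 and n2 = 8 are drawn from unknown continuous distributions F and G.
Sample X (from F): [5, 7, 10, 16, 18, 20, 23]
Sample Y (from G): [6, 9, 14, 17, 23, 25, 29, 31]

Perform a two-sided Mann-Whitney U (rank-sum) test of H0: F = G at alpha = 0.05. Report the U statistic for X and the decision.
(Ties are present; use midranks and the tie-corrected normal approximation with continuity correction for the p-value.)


Step 1: Combine and sort all 15 observations; assign midranks.
sorted (value, group): (5,X), (6,Y), (7,X), (9,Y), (10,X), (14,Y), (16,X), (17,Y), (18,X), (20,X), (23,X), (23,Y), (25,Y), (29,Y), (31,Y)
ranks: 5->1, 6->2, 7->3, 9->4, 10->5, 14->6, 16->7, 17->8, 18->9, 20->10, 23->11.5, 23->11.5, 25->13, 29->14, 31->15
Step 2: Rank sum for X: R1 = 1 + 3 + 5 + 7 + 9 + 10 + 11.5 = 46.5.
Step 3: U_X = R1 - n1(n1+1)/2 = 46.5 - 7*8/2 = 46.5 - 28 = 18.5.
       U_Y = n1*n2 - U_X = 56 - 18.5 = 37.5.
Step 4: Ties are present, so use the tie-corrected normal approximation (with continuity correction) for the p-value.
Step 5: p-value = 0.297190; compare to alpha = 0.05. fail to reject H0.

U_X = 18.5, p = 0.297190, fail to reject H0 at alpha = 0.05.


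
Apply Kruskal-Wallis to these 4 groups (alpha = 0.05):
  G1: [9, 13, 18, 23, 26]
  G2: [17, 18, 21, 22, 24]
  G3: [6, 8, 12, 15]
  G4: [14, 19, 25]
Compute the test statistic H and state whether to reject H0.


Step 1: Combine all N = 17 observations and assign midranks.
sorted (value, group, rank): (6,G3,1), (8,G3,2), (9,G1,3), (12,G3,4), (13,G1,5), (14,G4,6), (15,G3,7), (17,G2,8), (18,G1,9.5), (18,G2,9.5), (19,G4,11), (21,G2,12), (22,G2,13), (23,G1,14), (24,G2,15), (25,G4,16), (26,G1,17)
Step 2: Sum ranks within each group.
R_1 = 48.5 (n_1 = 5)
R_2 = 57.5 (n_2 = 5)
R_3 = 14 (n_3 = 4)
R_4 = 33 (n_4 = 3)
Step 3: H = 12/(N(N+1)) * sum(R_i^2/n_i) - 3(N+1)
     = 12/(17*18) * (48.5^2/5 + 57.5^2/5 + 14^2/4 + 33^2/3) - 3*18
     = 0.039216 * 1543.7 - 54
     = 6.537255.
Step 4: Ties present; correction factor C = 1 - 6/(17^3 - 17) = 0.998775. Corrected H = 6.537255 / 0.998775 = 6.545276.
Step 5: Under H0, H ~ chi^2(3); p-value = 0.087894.
Step 6: alpha = 0.05. fail to reject H0.

H = 6.5453, df = 3, p = 0.087894, fail to reject H0.


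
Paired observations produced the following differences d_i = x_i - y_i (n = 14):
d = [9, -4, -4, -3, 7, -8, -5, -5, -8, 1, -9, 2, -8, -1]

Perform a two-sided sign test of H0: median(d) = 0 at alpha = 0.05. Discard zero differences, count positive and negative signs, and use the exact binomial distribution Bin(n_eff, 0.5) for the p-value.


Step 1: Discard zero differences. Original n = 14; n_eff = number of nonzero differences = 14.
Nonzero differences (with sign): +9, -4, -4, -3, +7, -8, -5, -5, -8, +1, -9, +2, -8, -1
Step 2: Count signs: positive = 4, negative = 10.
Step 3: Under H0: P(positive) = 0.5, so the number of positives S ~ Bin(14, 0.5).
Step 4: Two-sided exact p-value = sum of Bin(14,0.5) probabilities at or below the observed probability = 0.179565.
Step 5: alpha = 0.05. fail to reject H0.

n_eff = 14, pos = 4, neg = 10, p = 0.179565, fail to reject H0.


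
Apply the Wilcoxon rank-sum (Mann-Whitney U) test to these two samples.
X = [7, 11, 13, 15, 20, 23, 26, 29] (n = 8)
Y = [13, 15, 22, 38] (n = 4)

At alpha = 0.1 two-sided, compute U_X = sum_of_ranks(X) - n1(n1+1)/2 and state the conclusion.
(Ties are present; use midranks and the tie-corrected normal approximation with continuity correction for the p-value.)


Step 1: Combine and sort all 12 observations; assign midranks.
sorted (value, group): (7,X), (11,X), (13,X), (13,Y), (15,X), (15,Y), (20,X), (22,Y), (23,X), (26,X), (29,X), (38,Y)
ranks: 7->1, 11->2, 13->3.5, 13->3.5, 15->5.5, 15->5.5, 20->7, 22->8, 23->9, 26->10, 29->11, 38->12
Step 2: Rank sum for X: R1 = 1 + 2 + 3.5 + 5.5 + 7 + 9 + 10 + 11 = 49.
Step 3: U_X = R1 - n1(n1+1)/2 = 49 - 8*9/2 = 49 - 36 = 13.
       U_Y = n1*n2 - U_X = 32 - 13 = 19.
Step 4: Ties are present, so use the tie-corrected normal approximation (with continuity correction) for the p-value.
Step 5: p-value = 0.670038; compare to alpha = 0.1. fail to reject H0.

U_X = 13, p = 0.670038, fail to reject H0 at alpha = 0.1.


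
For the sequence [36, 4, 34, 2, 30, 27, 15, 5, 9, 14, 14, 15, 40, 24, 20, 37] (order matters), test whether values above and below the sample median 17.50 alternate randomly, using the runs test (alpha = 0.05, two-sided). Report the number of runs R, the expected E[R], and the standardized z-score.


Step 1: Compute median = 17.50; label A = above, B = below.
Labels in order: ABABAABBBBBBAAAA  (n_A = 8, n_B = 8)
Step 2: Count runs R = 7.
Step 3: Under H0 (random ordering), E[R] = 2*n_A*n_B/(n_A+n_B) + 1 = 2*8*8/16 + 1 = 9.0000.
        Var[R] = 2*n_A*n_B*(2*n_A*n_B - n_A - n_B) / ((n_A+n_B)^2 * (n_A+n_B-1)) = 14336/3840 = 3.7333.
        SD[R] = 1.9322.
Step 4: Continuity-corrected z = (R + 0.5 - E[R]) / SD[R] = (7 + 0.5 - 9.0000) / 1.9322 = -0.7763.
Step 5: Two-sided p-value via normal approximation = 2*(1 - Phi(|z|)) = 0.437558.
Step 6: alpha = 0.05. fail to reject H0.

R = 7, z = -0.7763, p = 0.437558, fail to reject H0.


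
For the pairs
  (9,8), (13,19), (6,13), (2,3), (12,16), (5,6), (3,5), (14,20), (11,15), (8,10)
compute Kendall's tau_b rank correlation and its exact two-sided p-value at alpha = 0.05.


Step 1: Enumerate the 45 unordered pairs (i,j) with i<j and classify each by sign(x_j-x_i) * sign(y_j-y_i).
  (1,2):dx=+4,dy=+11->C; (1,3):dx=-3,dy=+5->D; (1,4):dx=-7,dy=-5->C; (1,5):dx=+3,dy=+8->C
  (1,6):dx=-4,dy=-2->C; (1,7):dx=-6,dy=-3->C; (1,8):dx=+5,dy=+12->C; (1,9):dx=+2,dy=+7->C
  (1,10):dx=-1,dy=+2->D; (2,3):dx=-7,dy=-6->C; (2,4):dx=-11,dy=-16->C; (2,5):dx=-1,dy=-3->C
  (2,6):dx=-8,dy=-13->C; (2,7):dx=-10,dy=-14->C; (2,8):dx=+1,dy=+1->C; (2,9):dx=-2,dy=-4->C
  (2,10):dx=-5,dy=-9->C; (3,4):dx=-4,dy=-10->C; (3,5):dx=+6,dy=+3->C; (3,6):dx=-1,dy=-7->C
  (3,7):dx=-3,dy=-8->C; (3,8):dx=+8,dy=+7->C; (3,9):dx=+5,dy=+2->C; (3,10):dx=+2,dy=-3->D
  (4,5):dx=+10,dy=+13->C; (4,6):dx=+3,dy=+3->C; (4,7):dx=+1,dy=+2->C; (4,8):dx=+12,dy=+17->C
  (4,9):dx=+9,dy=+12->C; (4,10):dx=+6,dy=+7->C; (5,6):dx=-7,dy=-10->C; (5,7):dx=-9,dy=-11->C
  (5,8):dx=+2,dy=+4->C; (5,9):dx=-1,dy=-1->C; (5,10):dx=-4,dy=-6->C; (6,7):dx=-2,dy=-1->C
  (6,8):dx=+9,dy=+14->C; (6,9):dx=+6,dy=+9->C; (6,10):dx=+3,dy=+4->C; (7,8):dx=+11,dy=+15->C
  (7,9):dx=+8,dy=+10->C; (7,10):dx=+5,dy=+5->C; (8,9):dx=-3,dy=-5->C; (8,10):dx=-6,dy=-10->C
  (9,10):dx=-3,dy=-5->C
Step 2: C = 42, D = 3, total pairs = 45.
Step 3: tau = (C - D)/(n(n-1)/2) = (42 - 3)/45 = 0.866667.
Step 4: Exact two-sided p-value (enumerate n! = 3628800 permutations of y under H0): p = 0.000115.
Step 5: alpha = 0.05. reject H0.

tau_b = 0.8667 (C=42, D=3), p = 0.000115, reject H0.


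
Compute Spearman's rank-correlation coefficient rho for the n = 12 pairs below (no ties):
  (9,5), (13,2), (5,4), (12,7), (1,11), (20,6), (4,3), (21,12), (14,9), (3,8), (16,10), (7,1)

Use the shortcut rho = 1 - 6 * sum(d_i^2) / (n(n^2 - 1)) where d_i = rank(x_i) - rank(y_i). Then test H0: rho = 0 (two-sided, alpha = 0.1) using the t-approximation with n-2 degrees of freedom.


Step 1: Rank x and y separately (midranks; no ties here).
rank(x): 9->6, 13->8, 5->4, 12->7, 1->1, 20->11, 4->3, 21->12, 14->9, 3->2, 16->10, 7->5
rank(y): 5->5, 2->2, 4->4, 7->7, 11->11, 6->6, 3->3, 12->12, 9->9, 8->8, 10->10, 1->1
Step 2: d_i = R_x(i) - R_y(i); compute d_i^2.
  (6-5)^2=1, (8-2)^2=36, (4-4)^2=0, (7-7)^2=0, (1-11)^2=100, (11-6)^2=25, (3-3)^2=0, (12-12)^2=0, (9-9)^2=0, (2-8)^2=36, (10-10)^2=0, (5-1)^2=16
sum(d^2) = 214.
Step 3: rho = 1 - 6*214 / (12*(12^2 - 1)) = 1 - 1284/1716 = 0.251748.
Step 4: Under H0, t = rho * sqrt((n-2)/(1-rho^2)) = 0.8226 ~ t(10).
Step 5: Two-sided p-value from the t-distribution with 10 df = 0.429919.
Step 6: alpha = 0.1. fail to reject H0.

rho = 0.2517, p = 0.429919, fail to reject H0 at alpha = 0.1.


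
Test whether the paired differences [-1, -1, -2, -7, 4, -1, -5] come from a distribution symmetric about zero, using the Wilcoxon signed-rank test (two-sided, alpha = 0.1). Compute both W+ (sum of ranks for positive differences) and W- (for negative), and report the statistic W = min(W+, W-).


Step 1: Drop any zero differences (none here) and take |d_i|.
|d| = [1, 1, 2, 7, 4, 1, 5]
Step 2: Midrank |d_i| (ties get averaged ranks).
ranks: |1|->2, |1|->2, |2|->4, |7|->7, |4|->5, |1|->2, |5|->6
Step 3: Attach original signs; sum ranks with positive sign and with negative sign.
W+ = 5 = 5
W- = 2 + 2 + 4 + 7 + 2 + 6 = 23
(Check: W+ + W- = 28 should equal n(n+1)/2 = 28.)
Step 4: Test statistic W = min(W+, W-) = 5.
Step 5: Ties in |d|, so use the tie-corrected normal approximation.
        E[W] = n(n+1)/4 = 7*8/4 = 14.
        Tie groups: |d|=1 (t=3); sum(t^3 - t) = 24.
        Var[W] = n(n+1)(2n+1)/24 - sum(t^3-t)/48 = 840/24 - 24/48 = 34.5.
        z = (W - E[W]) / sqrt(Var[W]) = (5 - 14) / 5.8737 = -1.5323.
        Two-sided p = 2*Phi(z) = 0.125458.
Step 6: alpha = 0.1. fail to reject H0.

W+ = 5, W- = 23, W = min = 5, p = 0.125458, fail to reject H0.


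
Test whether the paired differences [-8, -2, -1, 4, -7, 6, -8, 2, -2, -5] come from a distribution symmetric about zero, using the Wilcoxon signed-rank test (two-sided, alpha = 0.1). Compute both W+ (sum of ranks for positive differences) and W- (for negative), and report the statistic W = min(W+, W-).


Step 1: Drop any zero differences (none here) and take |d_i|.
|d| = [8, 2, 1, 4, 7, 6, 8, 2, 2, 5]
Step 2: Midrank |d_i| (ties get averaged ranks).
ranks: |8|->9.5, |2|->3, |1|->1, |4|->5, |7|->8, |6|->7, |8|->9.5, |2|->3, |2|->3, |5|->6
Step 3: Attach original signs; sum ranks with positive sign and with negative sign.
W+ = 5 + 7 + 3 = 15
W- = 9.5 + 3 + 1 + 8 + 9.5 + 3 + 6 = 40
(Check: W+ + W- = 55 should equal n(n+1)/2 = 55.)
Step 4: Test statistic W = min(W+, W-) = 15.
Step 5: Ties in |d|, so use the tie-corrected normal approximation.
        E[W] = n(n+1)/4 = 10*11/4 = 27.5.
        Tie groups: |d|=2 (t=3), |d|=8 (t=2); sum(t^3 - t) = 30.
        Var[W] = n(n+1)(2n+1)/24 - sum(t^3-t)/48 = 2310/24 - 30/48 = 95.625.
        z = (W - E[W]) / sqrt(Var[W]) = (15 - 27.5) / 9.7788 = -1.2783.
        Two-sided p = 2*Phi(z) = 0.201152.
Step 6: alpha = 0.1. fail to reject H0.

W+ = 15, W- = 40, W = min = 15, p = 0.201152, fail to reject H0.


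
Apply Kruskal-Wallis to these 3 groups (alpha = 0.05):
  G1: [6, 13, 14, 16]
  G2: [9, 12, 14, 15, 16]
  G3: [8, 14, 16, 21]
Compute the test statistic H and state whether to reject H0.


Step 1: Combine all N = 13 observations and assign midranks.
sorted (value, group, rank): (6,G1,1), (8,G3,2), (9,G2,3), (12,G2,4), (13,G1,5), (14,G1,7), (14,G2,7), (14,G3,7), (15,G2,9), (16,G1,11), (16,G2,11), (16,G3,11), (21,G3,13)
Step 2: Sum ranks within each group.
R_1 = 24 (n_1 = 4)
R_2 = 34 (n_2 = 5)
R_3 = 33 (n_3 = 4)
Step 3: H = 12/(N(N+1)) * sum(R_i^2/n_i) - 3(N+1)
     = 12/(13*14) * (24^2/4 + 34^2/5 + 33^2/4) - 3*14
     = 0.065934 * 647.45 - 42
     = 0.689011.
Step 4: Ties present; correction factor C = 1 - 48/(13^3 - 13) = 0.978022. Corrected H = 0.689011 / 0.978022 = 0.704494.
Step 5: Under H0, H ~ chi^2(2); p-value = 0.703106.
Step 6: alpha = 0.05. fail to reject H0.

H = 0.7045, df = 2, p = 0.703106, fail to reject H0.


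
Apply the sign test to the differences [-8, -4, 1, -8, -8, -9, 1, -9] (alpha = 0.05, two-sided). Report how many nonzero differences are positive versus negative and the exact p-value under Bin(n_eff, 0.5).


Step 1: Discard zero differences. Original n = 8; n_eff = number of nonzero differences = 8.
Nonzero differences (with sign): -8, -4, +1, -8, -8, -9, +1, -9
Step 2: Count signs: positive = 2, negative = 6.
Step 3: Under H0: P(positive) = 0.5, so the number of positives S ~ Bin(8, 0.5).
Step 4: Two-sided exact p-value = sum of Bin(8,0.5) probabilities at or below the observed probability = 0.289062.
Step 5: alpha = 0.05. fail to reject H0.

n_eff = 8, pos = 2, neg = 6, p = 0.289062, fail to reject H0.


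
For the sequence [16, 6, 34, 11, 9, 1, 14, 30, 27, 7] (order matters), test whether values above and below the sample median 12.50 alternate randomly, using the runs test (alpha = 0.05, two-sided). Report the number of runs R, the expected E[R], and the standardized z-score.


Step 1: Compute median = 12.50; label A = above, B = below.
Labels in order: ABABBBAAAB  (n_A = 5, n_B = 5)
Step 2: Count runs R = 6.
Step 3: Under H0 (random ordering), E[R] = 2*n_A*n_B/(n_A+n_B) + 1 = 2*5*5/10 + 1 = 6.0000.
        Var[R] = 2*n_A*n_B*(2*n_A*n_B - n_A - n_B) / ((n_A+n_B)^2 * (n_A+n_B-1)) = 2000/900 = 2.2222.
        SD[R] = 1.4907.
Step 4: R = E[R], so z = 0 with no continuity correction.
Step 5: Two-sided p-value via normal approximation = 2*(1 - Phi(|z|)) = 1.000000.
Step 6: alpha = 0.05. fail to reject H0.

R = 6, z = 0.0000, p = 1.000000, fail to reject H0.


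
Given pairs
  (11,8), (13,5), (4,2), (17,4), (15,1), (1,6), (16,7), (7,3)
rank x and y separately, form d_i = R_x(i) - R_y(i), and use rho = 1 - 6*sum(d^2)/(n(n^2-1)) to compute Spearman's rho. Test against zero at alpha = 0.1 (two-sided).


Step 1: Rank x and y separately (midranks; no ties here).
rank(x): 11->4, 13->5, 4->2, 17->8, 15->6, 1->1, 16->7, 7->3
rank(y): 8->8, 5->5, 2->2, 4->4, 1->1, 6->6, 7->7, 3->3
Step 2: d_i = R_x(i) - R_y(i); compute d_i^2.
  (4-8)^2=16, (5-5)^2=0, (2-2)^2=0, (8-4)^2=16, (6-1)^2=25, (1-6)^2=25, (7-7)^2=0, (3-3)^2=0
sum(d^2) = 82.
Step 3: rho = 1 - 6*82 / (8*(8^2 - 1)) = 1 - 492/504 = 0.023810.
Step 4: Under H0, t = rho * sqrt((n-2)/(1-rho^2)) = 0.0583 ~ t(6).
Step 5: Two-sided p-value from the t-distribution with 6 df = 0.955374.
Step 6: alpha = 0.1. fail to reject H0.

rho = 0.0238, p = 0.955374, fail to reject H0 at alpha = 0.1.


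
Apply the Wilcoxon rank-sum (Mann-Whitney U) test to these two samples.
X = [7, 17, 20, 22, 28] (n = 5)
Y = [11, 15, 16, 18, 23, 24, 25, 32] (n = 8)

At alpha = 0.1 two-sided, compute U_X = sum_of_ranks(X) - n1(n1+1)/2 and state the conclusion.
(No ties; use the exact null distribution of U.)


Step 1: Combine and sort all 13 observations; assign midranks.
sorted (value, group): (7,X), (11,Y), (15,Y), (16,Y), (17,X), (18,Y), (20,X), (22,X), (23,Y), (24,Y), (25,Y), (28,X), (32,Y)
ranks: 7->1, 11->2, 15->3, 16->4, 17->5, 18->6, 20->7, 22->8, 23->9, 24->10, 25->11, 28->12, 32->13
Step 2: Rank sum for X: R1 = 1 + 5 + 7 + 8 + 12 = 33.
Step 3: U_X = R1 - n1(n1+1)/2 = 33 - 5*6/2 = 33 - 15 = 18.
       U_Y = n1*n2 - U_X = 40 - 18 = 22.
Step 4: No ties, so the exact null distribution of U (based on enumerating the C(13,5) = 1287 equally likely rank assignments) gives the two-sided p-value.
Step 5: p-value = 0.832945; compare to alpha = 0.1. fail to reject H0.

U_X = 18, p = 0.832945, fail to reject H0 at alpha = 0.1.


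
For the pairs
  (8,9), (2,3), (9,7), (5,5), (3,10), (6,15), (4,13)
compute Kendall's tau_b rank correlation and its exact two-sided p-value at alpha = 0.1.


Step 1: Enumerate the 21 unordered pairs (i,j) with i<j and classify each by sign(x_j-x_i) * sign(y_j-y_i).
  (1,2):dx=-6,dy=-6->C; (1,3):dx=+1,dy=-2->D; (1,4):dx=-3,dy=-4->C; (1,5):dx=-5,dy=+1->D
  (1,6):dx=-2,dy=+6->D; (1,7):dx=-4,dy=+4->D; (2,3):dx=+7,dy=+4->C; (2,4):dx=+3,dy=+2->C
  (2,5):dx=+1,dy=+7->C; (2,6):dx=+4,dy=+12->C; (2,7):dx=+2,dy=+10->C; (3,4):dx=-4,dy=-2->C
  (3,5):dx=-6,dy=+3->D; (3,6):dx=-3,dy=+8->D; (3,7):dx=-5,dy=+6->D; (4,5):dx=-2,dy=+5->D
  (4,6):dx=+1,dy=+10->C; (4,7):dx=-1,dy=+8->D; (5,6):dx=+3,dy=+5->C; (5,7):dx=+1,dy=+3->C
  (6,7):dx=-2,dy=-2->C
Step 2: C = 12, D = 9, total pairs = 21.
Step 3: tau = (C - D)/(n(n-1)/2) = (12 - 9)/21 = 0.142857.
Step 4: Exact two-sided p-value (enumerate n! = 5040 permutations of y under H0): p = 0.772619.
Step 5: alpha = 0.1. fail to reject H0.

tau_b = 0.1429 (C=12, D=9), p = 0.772619, fail to reject H0.


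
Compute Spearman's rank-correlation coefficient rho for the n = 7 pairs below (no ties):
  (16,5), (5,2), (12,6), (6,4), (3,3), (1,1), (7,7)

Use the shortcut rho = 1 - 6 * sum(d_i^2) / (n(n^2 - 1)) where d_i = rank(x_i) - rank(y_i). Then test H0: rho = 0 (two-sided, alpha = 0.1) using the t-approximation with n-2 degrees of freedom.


Step 1: Rank x and y separately (midranks; no ties here).
rank(x): 16->7, 5->3, 12->6, 6->4, 3->2, 1->1, 7->5
rank(y): 5->5, 2->2, 6->6, 4->4, 3->3, 1->1, 7->7
Step 2: d_i = R_x(i) - R_y(i); compute d_i^2.
  (7-5)^2=4, (3-2)^2=1, (6-6)^2=0, (4-4)^2=0, (2-3)^2=1, (1-1)^2=0, (5-7)^2=4
sum(d^2) = 10.
Step 3: rho = 1 - 6*10 / (7*(7^2 - 1)) = 1 - 60/336 = 0.821429.
Step 4: Under H0, t = rho * sqrt((n-2)/(1-rho^2)) = 3.2206 ~ t(5).
Step 5: Two-sided p-value from the t-distribution with 5 df = 0.023449.
Step 6: alpha = 0.1. reject H0.

rho = 0.8214, p = 0.023449, reject H0 at alpha = 0.1.


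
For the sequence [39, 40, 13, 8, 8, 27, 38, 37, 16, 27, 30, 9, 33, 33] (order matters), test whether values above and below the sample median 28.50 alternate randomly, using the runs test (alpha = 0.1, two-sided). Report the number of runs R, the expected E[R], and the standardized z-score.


Step 1: Compute median = 28.50; label A = above, B = below.
Labels in order: AABBBBAABBABAA  (n_A = 7, n_B = 7)
Step 2: Count runs R = 7.
Step 3: Under H0 (random ordering), E[R] = 2*n_A*n_B/(n_A+n_B) + 1 = 2*7*7/14 + 1 = 8.0000.
        Var[R] = 2*n_A*n_B*(2*n_A*n_B - n_A - n_B) / ((n_A+n_B)^2 * (n_A+n_B-1)) = 8232/2548 = 3.2308.
        SD[R] = 1.7974.
Step 4: Continuity-corrected z = (R + 0.5 - E[R]) / SD[R] = (7 + 0.5 - 8.0000) / 1.7974 = -0.2782.
Step 5: Two-sided p-value via normal approximation = 2*(1 - Phi(|z|)) = 0.780879.
Step 6: alpha = 0.1. fail to reject H0.

R = 7, z = -0.2782, p = 0.780879, fail to reject H0.


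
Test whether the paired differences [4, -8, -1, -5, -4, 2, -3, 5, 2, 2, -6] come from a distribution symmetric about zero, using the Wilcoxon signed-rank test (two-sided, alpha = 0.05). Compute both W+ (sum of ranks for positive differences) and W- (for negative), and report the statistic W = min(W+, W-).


Step 1: Drop any zero differences (none here) and take |d_i|.
|d| = [4, 8, 1, 5, 4, 2, 3, 5, 2, 2, 6]
Step 2: Midrank |d_i| (ties get averaged ranks).
ranks: |4|->6.5, |8|->11, |1|->1, |5|->8.5, |4|->6.5, |2|->3, |3|->5, |5|->8.5, |2|->3, |2|->3, |6|->10
Step 3: Attach original signs; sum ranks with positive sign and with negative sign.
W+ = 6.5 + 3 + 8.5 + 3 + 3 = 24
W- = 11 + 1 + 8.5 + 6.5 + 5 + 10 = 42
(Check: W+ + W- = 66 should equal n(n+1)/2 = 66.)
Step 4: Test statistic W = min(W+, W-) = 24.
Step 5: Ties in |d|, so use the tie-corrected normal approximation.
        E[W] = n(n+1)/4 = 11*12/4 = 33.
        Tie groups: |d|=2 (t=3), |d|=4 (t=2), |d|=5 (t=2); sum(t^3 - t) = 36.
        Var[W] = n(n+1)(2n+1)/24 - sum(t^3-t)/48 = 3036/24 - 36/48 = 125.75.
        z = (W - E[W]) / sqrt(Var[W]) = (24 - 33) / 11.2138 = -0.8026.
        Two-sided p = 2*Phi(z) = 0.422217.
Step 6: alpha = 0.05. fail to reject H0.

W+ = 24, W- = 42, W = min = 24, p = 0.422217, fail to reject H0.


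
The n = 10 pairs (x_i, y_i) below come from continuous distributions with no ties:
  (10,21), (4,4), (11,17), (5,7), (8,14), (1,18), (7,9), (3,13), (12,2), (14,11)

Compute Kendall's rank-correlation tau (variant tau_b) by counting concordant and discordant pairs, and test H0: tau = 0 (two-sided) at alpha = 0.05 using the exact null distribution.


Step 1: Enumerate the 45 unordered pairs (i,j) with i<j and classify each by sign(x_j-x_i) * sign(y_j-y_i).
  (1,2):dx=-6,dy=-17->C; (1,3):dx=+1,dy=-4->D; (1,4):dx=-5,dy=-14->C; (1,5):dx=-2,dy=-7->C
  (1,6):dx=-9,dy=-3->C; (1,7):dx=-3,dy=-12->C; (1,8):dx=-7,dy=-8->C; (1,9):dx=+2,dy=-19->D
  (1,10):dx=+4,dy=-10->D; (2,3):dx=+7,dy=+13->C; (2,4):dx=+1,dy=+3->C; (2,5):dx=+4,dy=+10->C
  (2,6):dx=-3,dy=+14->D; (2,7):dx=+3,dy=+5->C; (2,8):dx=-1,dy=+9->D; (2,9):dx=+8,dy=-2->D
  (2,10):dx=+10,dy=+7->C; (3,4):dx=-6,dy=-10->C; (3,5):dx=-3,dy=-3->C; (3,6):dx=-10,dy=+1->D
  (3,7):dx=-4,dy=-8->C; (3,8):dx=-8,dy=-4->C; (3,9):dx=+1,dy=-15->D; (3,10):dx=+3,dy=-6->D
  (4,5):dx=+3,dy=+7->C; (4,6):dx=-4,dy=+11->D; (4,7):dx=+2,dy=+2->C; (4,8):dx=-2,dy=+6->D
  (4,9):dx=+7,dy=-5->D; (4,10):dx=+9,dy=+4->C; (5,6):dx=-7,dy=+4->D; (5,7):dx=-1,dy=-5->C
  (5,8):dx=-5,dy=-1->C; (5,9):dx=+4,dy=-12->D; (5,10):dx=+6,dy=-3->D; (6,7):dx=+6,dy=-9->D
  (6,8):dx=+2,dy=-5->D; (6,9):dx=+11,dy=-16->D; (6,10):dx=+13,dy=-7->D; (7,8):dx=-4,dy=+4->D
  (7,9):dx=+5,dy=-7->D; (7,10):dx=+7,dy=+2->C; (8,9):dx=+9,dy=-11->D; (8,10):dx=+11,dy=-2->D
  (9,10):dx=+2,dy=+9->C
Step 2: C = 22, D = 23, total pairs = 45.
Step 3: tau = (C - D)/(n(n-1)/2) = (22 - 23)/45 = -0.022222.
Step 4: Exact two-sided p-value (enumerate n! = 3628800 permutations of y under H0): p = 1.000000.
Step 5: alpha = 0.05. fail to reject H0.

tau_b = -0.0222 (C=22, D=23), p = 1.000000, fail to reject H0.


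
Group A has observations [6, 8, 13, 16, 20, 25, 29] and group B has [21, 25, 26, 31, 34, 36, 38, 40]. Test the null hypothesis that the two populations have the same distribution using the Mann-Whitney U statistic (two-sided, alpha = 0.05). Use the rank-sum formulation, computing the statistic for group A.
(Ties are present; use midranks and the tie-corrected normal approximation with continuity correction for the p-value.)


Step 1: Combine and sort all 15 observations; assign midranks.
sorted (value, group): (6,X), (8,X), (13,X), (16,X), (20,X), (21,Y), (25,X), (25,Y), (26,Y), (29,X), (31,Y), (34,Y), (36,Y), (38,Y), (40,Y)
ranks: 6->1, 8->2, 13->3, 16->4, 20->5, 21->6, 25->7.5, 25->7.5, 26->9, 29->10, 31->11, 34->12, 36->13, 38->14, 40->15
Step 2: Rank sum for X: R1 = 1 + 2 + 3 + 4 + 5 + 7.5 + 10 = 32.5.
Step 3: U_X = R1 - n1(n1+1)/2 = 32.5 - 7*8/2 = 32.5 - 28 = 4.5.
       U_Y = n1*n2 - U_X = 56 - 4.5 = 51.5.
Step 4: Ties are present, so use the tie-corrected normal approximation (with continuity correction) for the p-value.
Step 5: p-value = 0.007719; compare to alpha = 0.05. reject H0.

U_X = 4.5, p = 0.007719, reject H0 at alpha = 0.05.


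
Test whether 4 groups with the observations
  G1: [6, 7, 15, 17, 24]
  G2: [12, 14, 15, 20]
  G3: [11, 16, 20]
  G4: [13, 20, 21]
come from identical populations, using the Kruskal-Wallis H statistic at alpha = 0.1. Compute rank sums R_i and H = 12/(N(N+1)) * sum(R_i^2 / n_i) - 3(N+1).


Step 1: Combine all N = 15 observations and assign midranks.
sorted (value, group, rank): (6,G1,1), (7,G1,2), (11,G3,3), (12,G2,4), (13,G4,5), (14,G2,6), (15,G1,7.5), (15,G2,7.5), (16,G3,9), (17,G1,10), (20,G2,12), (20,G3,12), (20,G4,12), (21,G4,14), (24,G1,15)
Step 2: Sum ranks within each group.
R_1 = 35.5 (n_1 = 5)
R_2 = 29.5 (n_2 = 4)
R_3 = 24 (n_3 = 3)
R_4 = 31 (n_4 = 3)
Step 3: H = 12/(N(N+1)) * sum(R_i^2/n_i) - 3(N+1)
     = 12/(15*16) * (35.5^2/5 + 29.5^2/4 + 24^2/3 + 31^2/3) - 3*16
     = 0.050000 * 981.946 - 48
     = 1.097292.
Step 4: Ties present; correction factor C = 1 - 30/(15^3 - 15) = 0.991071. Corrected H = 1.097292 / 0.991071 = 1.107177.
Step 5: Under H0, H ~ chi^2(3); p-value = 0.775342.
Step 6: alpha = 0.1. fail to reject H0.

H = 1.1072, df = 3, p = 0.775342, fail to reject H0.


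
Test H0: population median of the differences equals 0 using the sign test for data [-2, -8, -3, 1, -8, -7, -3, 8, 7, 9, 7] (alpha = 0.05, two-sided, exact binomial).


Step 1: Discard zero differences. Original n = 11; n_eff = number of nonzero differences = 11.
Nonzero differences (with sign): -2, -8, -3, +1, -8, -7, -3, +8, +7, +9, +7
Step 2: Count signs: positive = 5, negative = 6.
Step 3: Under H0: P(positive) = 0.5, so the number of positives S ~ Bin(11, 0.5).
Step 4: Two-sided exact p-value = sum of Bin(11,0.5) probabilities at or below the observed probability = 1.000000.
Step 5: alpha = 0.05. fail to reject H0.

n_eff = 11, pos = 5, neg = 6, p = 1.000000, fail to reject H0.


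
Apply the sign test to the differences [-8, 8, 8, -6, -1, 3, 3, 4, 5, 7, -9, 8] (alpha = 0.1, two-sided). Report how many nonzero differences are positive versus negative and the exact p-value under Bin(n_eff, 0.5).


Step 1: Discard zero differences. Original n = 12; n_eff = number of nonzero differences = 12.
Nonzero differences (with sign): -8, +8, +8, -6, -1, +3, +3, +4, +5, +7, -9, +8
Step 2: Count signs: positive = 8, negative = 4.
Step 3: Under H0: P(positive) = 0.5, so the number of positives S ~ Bin(12, 0.5).
Step 4: Two-sided exact p-value = sum of Bin(12,0.5) probabilities at or below the observed probability = 0.387695.
Step 5: alpha = 0.1. fail to reject H0.

n_eff = 12, pos = 8, neg = 4, p = 0.387695, fail to reject H0.


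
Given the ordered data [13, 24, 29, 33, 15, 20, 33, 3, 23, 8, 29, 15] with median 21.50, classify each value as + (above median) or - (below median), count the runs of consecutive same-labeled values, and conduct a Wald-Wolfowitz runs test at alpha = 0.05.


Step 1: Compute median = 21.50; label A = above, B = below.
Labels in order: BAAABBABABAB  (n_A = 6, n_B = 6)
Step 2: Count runs R = 9.
Step 3: Under H0 (random ordering), E[R] = 2*n_A*n_B/(n_A+n_B) + 1 = 2*6*6/12 + 1 = 7.0000.
        Var[R] = 2*n_A*n_B*(2*n_A*n_B - n_A - n_B) / ((n_A+n_B)^2 * (n_A+n_B-1)) = 4320/1584 = 2.7273.
        SD[R] = 1.6514.
Step 4: Continuity-corrected z = (R - 0.5 - E[R]) / SD[R] = (9 - 0.5 - 7.0000) / 1.6514 = 0.9083.
Step 5: Two-sided p-value via normal approximation = 2*(1 - Phi(|z|)) = 0.363722.
Step 6: alpha = 0.05. fail to reject H0.

R = 9, z = 0.9083, p = 0.363722, fail to reject H0.


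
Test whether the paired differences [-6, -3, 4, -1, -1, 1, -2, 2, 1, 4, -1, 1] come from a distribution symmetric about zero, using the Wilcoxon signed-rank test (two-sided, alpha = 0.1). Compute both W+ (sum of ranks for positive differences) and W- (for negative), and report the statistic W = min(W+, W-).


Step 1: Drop any zero differences (none here) and take |d_i|.
|d| = [6, 3, 4, 1, 1, 1, 2, 2, 1, 4, 1, 1]
Step 2: Midrank |d_i| (ties get averaged ranks).
ranks: |6|->12, |3|->9, |4|->10.5, |1|->3.5, |1|->3.5, |1|->3.5, |2|->7.5, |2|->7.5, |1|->3.5, |4|->10.5, |1|->3.5, |1|->3.5
Step 3: Attach original signs; sum ranks with positive sign and with negative sign.
W+ = 10.5 + 3.5 + 7.5 + 3.5 + 10.5 + 3.5 = 39
W- = 12 + 9 + 3.5 + 3.5 + 7.5 + 3.5 = 39
(Check: W+ + W- = 78 should equal n(n+1)/2 = 78.)
Step 4: Test statistic W = min(W+, W-) = 39.
Step 5: Ties in |d|, so use the tie-corrected normal approximation.
        E[W] = n(n+1)/4 = 12*13/4 = 39.
        Tie groups: |d|=1 (t=6), |d|=2 (t=2), |d|=4 (t=2); sum(t^3 - t) = 222.
        Var[W] = n(n+1)(2n+1)/24 - sum(t^3-t)/48 = 3900/24 - 222/48 = 157.875.
        z = (W - E[W]) / sqrt(Var[W]) = (39 - 39) / 12.5648 = 0.0000.
        Two-sided p = 2*Phi(z) = 1.000000.
Step 6: alpha = 0.1. fail to reject H0.

W+ = 39, W- = 39, W = min = 39, p = 1.000000, fail to reject H0.


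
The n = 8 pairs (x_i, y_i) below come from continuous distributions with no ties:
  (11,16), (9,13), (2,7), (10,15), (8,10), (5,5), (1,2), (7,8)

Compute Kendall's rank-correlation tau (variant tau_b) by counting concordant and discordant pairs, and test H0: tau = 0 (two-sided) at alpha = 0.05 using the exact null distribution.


Step 1: Enumerate the 28 unordered pairs (i,j) with i<j and classify each by sign(x_j-x_i) * sign(y_j-y_i).
  (1,2):dx=-2,dy=-3->C; (1,3):dx=-9,dy=-9->C; (1,4):dx=-1,dy=-1->C; (1,5):dx=-3,dy=-6->C
  (1,6):dx=-6,dy=-11->C; (1,7):dx=-10,dy=-14->C; (1,8):dx=-4,dy=-8->C; (2,3):dx=-7,dy=-6->C
  (2,4):dx=+1,dy=+2->C; (2,5):dx=-1,dy=-3->C; (2,6):dx=-4,dy=-8->C; (2,7):dx=-8,dy=-11->C
  (2,8):dx=-2,dy=-5->C; (3,4):dx=+8,dy=+8->C; (3,5):dx=+6,dy=+3->C; (3,6):dx=+3,dy=-2->D
  (3,7):dx=-1,dy=-5->C; (3,8):dx=+5,dy=+1->C; (4,5):dx=-2,dy=-5->C; (4,6):dx=-5,dy=-10->C
  (4,7):dx=-9,dy=-13->C; (4,8):dx=-3,dy=-7->C; (5,6):dx=-3,dy=-5->C; (5,7):dx=-7,dy=-8->C
  (5,8):dx=-1,dy=-2->C; (6,7):dx=-4,dy=-3->C; (6,8):dx=+2,dy=+3->C; (7,8):dx=+6,dy=+6->C
Step 2: C = 27, D = 1, total pairs = 28.
Step 3: tau = (C - D)/(n(n-1)/2) = (27 - 1)/28 = 0.928571.
Step 4: Exact two-sided p-value (enumerate n! = 40320 permutations of y under H0): p = 0.000397.
Step 5: alpha = 0.05. reject H0.

tau_b = 0.9286 (C=27, D=1), p = 0.000397, reject H0.


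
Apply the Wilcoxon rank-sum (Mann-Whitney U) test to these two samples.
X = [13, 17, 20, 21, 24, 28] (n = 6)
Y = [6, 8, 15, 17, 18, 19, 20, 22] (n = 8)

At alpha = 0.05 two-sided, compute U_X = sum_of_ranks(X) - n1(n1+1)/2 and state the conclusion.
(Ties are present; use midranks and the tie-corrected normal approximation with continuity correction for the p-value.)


Step 1: Combine and sort all 14 observations; assign midranks.
sorted (value, group): (6,Y), (8,Y), (13,X), (15,Y), (17,X), (17,Y), (18,Y), (19,Y), (20,X), (20,Y), (21,X), (22,Y), (24,X), (28,X)
ranks: 6->1, 8->2, 13->3, 15->4, 17->5.5, 17->5.5, 18->7, 19->8, 20->9.5, 20->9.5, 21->11, 22->12, 24->13, 28->14
Step 2: Rank sum for X: R1 = 3 + 5.5 + 9.5 + 11 + 13 + 14 = 56.
Step 3: U_X = R1 - n1(n1+1)/2 = 56 - 6*7/2 = 56 - 21 = 35.
       U_Y = n1*n2 - U_X = 48 - 35 = 13.
Step 4: Ties are present, so use the tie-corrected normal approximation (with continuity correction) for the p-value.
Step 5: p-value = 0.174295; compare to alpha = 0.05. fail to reject H0.

U_X = 35, p = 0.174295, fail to reject H0 at alpha = 0.05.


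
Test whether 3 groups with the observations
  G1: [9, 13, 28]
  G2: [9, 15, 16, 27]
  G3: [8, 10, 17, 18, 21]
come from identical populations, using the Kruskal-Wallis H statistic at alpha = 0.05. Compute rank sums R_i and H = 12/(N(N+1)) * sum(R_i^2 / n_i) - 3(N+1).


Step 1: Combine all N = 12 observations and assign midranks.
sorted (value, group, rank): (8,G3,1), (9,G1,2.5), (9,G2,2.5), (10,G3,4), (13,G1,5), (15,G2,6), (16,G2,7), (17,G3,8), (18,G3,9), (21,G3,10), (27,G2,11), (28,G1,12)
Step 2: Sum ranks within each group.
R_1 = 19.5 (n_1 = 3)
R_2 = 26.5 (n_2 = 4)
R_3 = 32 (n_3 = 5)
Step 3: H = 12/(N(N+1)) * sum(R_i^2/n_i) - 3(N+1)
     = 12/(12*13) * (19.5^2/3 + 26.5^2/4 + 32^2/5) - 3*13
     = 0.076923 * 507.113 - 39
     = 0.008654.
Step 4: Ties present; correction factor C = 1 - 6/(12^3 - 12) = 0.996503. Corrected H = 0.008654 / 0.996503 = 0.008684.
Step 5: Under H0, H ~ chi^2(2); p-value = 0.995667.
Step 6: alpha = 0.05. fail to reject H0.

H = 0.0087, df = 2, p = 0.995667, fail to reject H0.


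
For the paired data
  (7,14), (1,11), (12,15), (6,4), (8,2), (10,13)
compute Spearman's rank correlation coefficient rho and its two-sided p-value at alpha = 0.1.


Step 1: Rank x and y separately (midranks; no ties here).
rank(x): 7->3, 1->1, 12->6, 6->2, 8->4, 10->5
rank(y): 14->5, 11->3, 15->6, 4->2, 2->1, 13->4
Step 2: d_i = R_x(i) - R_y(i); compute d_i^2.
  (3-5)^2=4, (1-3)^2=4, (6-6)^2=0, (2-2)^2=0, (4-1)^2=9, (5-4)^2=1
sum(d^2) = 18.
Step 3: rho = 1 - 6*18 / (6*(6^2 - 1)) = 1 - 108/210 = 0.485714.
Step 4: Under H0, t = rho * sqrt((n-2)/(1-rho^2)) = 1.1113 ~ t(4).
Step 5: Two-sided p-value from the t-distribution with 4 df = 0.328723.
Step 6: alpha = 0.1. fail to reject H0.

rho = 0.4857, p = 0.328723, fail to reject H0 at alpha = 0.1.


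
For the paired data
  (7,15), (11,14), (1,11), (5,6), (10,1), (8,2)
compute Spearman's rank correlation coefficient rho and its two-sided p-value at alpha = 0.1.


Step 1: Rank x and y separately (midranks; no ties here).
rank(x): 7->3, 11->6, 1->1, 5->2, 10->5, 8->4
rank(y): 15->6, 14->5, 11->4, 6->3, 1->1, 2->2
Step 2: d_i = R_x(i) - R_y(i); compute d_i^2.
  (3-6)^2=9, (6-5)^2=1, (1-4)^2=9, (2-3)^2=1, (5-1)^2=16, (4-2)^2=4
sum(d^2) = 40.
Step 3: rho = 1 - 6*40 / (6*(6^2 - 1)) = 1 - 240/210 = -0.142857.
Step 4: Under H0, t = rho * sqrt((n-2)/(1-rho^2)) = -0.2887 ~ t(4).
Step 5: Two-sided p-value from the t-distribution with 4 df = 0.787172.
Step 6: alpha = 0.1. fail to reject H0.

rho = -0.1429, p = 0.787172, fail to reject H0 at alpha = 0.1.


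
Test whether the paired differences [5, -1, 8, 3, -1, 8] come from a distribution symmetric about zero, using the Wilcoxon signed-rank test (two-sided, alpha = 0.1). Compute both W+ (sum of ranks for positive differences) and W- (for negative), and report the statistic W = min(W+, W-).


Step 1: Drop any zero differences (none here) and take |d_i|.
|d| = [5, 1, 8, 3, 1, 8]
Step 2: Midrank |d_i| (ties get averaged ranks).
ranks: |5|->4, |1|->1.5, |8|->5.5, |3|->3, |1|->1.5, |8|->5.5
Step 3: Attach original signs; sum ranks with positive sign and with negative sign.
W+ = 4 + 5.5 + 3 + 5.5 = 18
W- = 1.5 + 1.5 = 3
(Check: W+ + W- = 21 should equal n(n+1)/2 = 21.)
Step 4: Test statistic W = min(W+, W-) = 3.
Step 5: Ties in |d|, so use the tie-corrected normal approximation.
        E[W] = n(n+1)/4 = 6*7/4 = 10.5.
        Tie groups: |d|=1 (t=2), |d|=8 (t=2); sum(t^3 - t) = 12.
        Var[W] = n(n+1)(2n+1)/24 - sum(t^3-t)/48 = 546/24 - 12/48 = 22.5.
        z = (W - E[W]) / sqrt(Var[W]) = (3 - 10.5) / 4.7434 = -1.5811.
        Two-sided p = 2*Phi(z) = 0.113846.
Step 6: alpha = 0.1. fail to reject H0.

W+ = 18, W- = 3, W = min = 3, p = 0.113846, fail to reject H0.


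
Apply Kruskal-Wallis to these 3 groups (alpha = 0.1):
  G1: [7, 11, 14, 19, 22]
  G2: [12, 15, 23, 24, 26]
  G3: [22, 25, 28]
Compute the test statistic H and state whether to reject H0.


Step 1: Combine all N = 13 observations and assign midranks.
sorted (value, group, rank): (7,G1,1), (11,G1,2), (12,G2,3), (14,G1,4), (15,G2,5), (19,G1,6), (22,G1,7.5), (22,G3,7.5), (23,G2,9), (24,G2,10), (25,G3,11), (26,G2,12), (28,G3,13)
Step 2: Sum ranks within each group.
R_1 = 20.5 (n_1 = 5)
R_2 = 39 (n_2 = 5)
R_3 = 31.5 (n_3 = 3)
Step 3: H = 12/(N(N+1)) * sum(R_i^2/n_i) - 3(N+1)
     = 12/(13*14) * (20.5^2/5 + 39^2/5 + 31.5^2/3) - 3*14
     = 0.065934 * 719 - 42
     = 5.406593.
Step 4: Ties present; correction factor C = 1 - 6/(13^3 - 13) = 0.997253. Corrected H = 5.406593 / 0.997253 = 5.421488.
Step 5: Under H0, H ~ chi^2(2); p-value = 0.066487.
Step 6: alpha = 0.1. reject H0.

H = 5.4215, df = 2, p = 0.066487, reject H0.
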